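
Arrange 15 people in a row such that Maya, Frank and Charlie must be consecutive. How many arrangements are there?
Treat the 3 as one block: (15-3+1)! × 3! = 6227020800 × 6 = 37362124800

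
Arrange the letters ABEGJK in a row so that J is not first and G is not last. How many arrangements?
By inclusion-exclusion: 6! - 2×(6-1)! + (6-2)! = 720 - 240 + 24 = 504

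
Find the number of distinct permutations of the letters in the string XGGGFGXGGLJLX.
13! / (6! × 3! × 2! × 1! × 1!) = 720720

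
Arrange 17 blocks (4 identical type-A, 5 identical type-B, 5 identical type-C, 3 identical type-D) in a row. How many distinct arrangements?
17! / (4! × 5! × 5! × 3!) = 171531360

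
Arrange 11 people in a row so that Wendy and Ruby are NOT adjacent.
Total - adjacent = 11! - (11-1)!×2 = 39916800 - 7257600 = 32659200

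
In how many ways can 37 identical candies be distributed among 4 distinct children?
C(37+4-1, 4-1) = C(40, 3) = 9880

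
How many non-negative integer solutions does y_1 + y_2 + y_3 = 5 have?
C(5+3-1, 3-1) = C(7, 2) = 21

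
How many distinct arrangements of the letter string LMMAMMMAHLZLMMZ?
15! / (7! × 2! × 2! × 3! × 1!) = 10810800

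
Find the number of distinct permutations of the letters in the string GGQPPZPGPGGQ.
12! / (4! × 5! × 1! × 2!) = 83160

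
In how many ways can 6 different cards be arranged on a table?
6! = 720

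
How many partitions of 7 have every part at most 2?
Let r_j(i) = number of partitions of i into parts ≤ j, for i = 0..7. r_1(i) = 1 for all i; r_j(i) = r_{j-1}(i) + r_j(i-j). Rows j = 2..2: ≤2: 1 1 2 2 3 3 4 4. r_2(7) = 4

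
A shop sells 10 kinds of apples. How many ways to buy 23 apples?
C(23+10-1, 10-1) = C(32, 9) = 28048800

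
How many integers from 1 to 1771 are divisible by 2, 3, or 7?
⌊1771/2⌋+⌊1771/3⌋+⌊1771/7⌋ - ⌊1771/6⌋-⌊1771/14⌋-⌊1771/21⌋ + ⌊1771/42⌋ = 885+590+253 - 295-126-84 + 42 = 1265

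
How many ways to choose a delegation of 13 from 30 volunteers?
C(30,13) = 30!/(13!×17!) = 119759850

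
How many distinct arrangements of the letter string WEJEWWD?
7! / (3! × 1! × 1! × 2!) = 420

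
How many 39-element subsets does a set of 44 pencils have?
C(44,39) = 44!/(39!×5!) = 1086008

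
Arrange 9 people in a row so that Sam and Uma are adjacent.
Treat as block: (9-1)! × 2! = 40320 × 2 = 80640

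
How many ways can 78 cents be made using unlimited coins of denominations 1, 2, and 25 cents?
Coefficient of x^78 in 1/(1-x^1) · 1/(1-x^2) · 1/(1-x^25). Case on j = number of 25-cent coins (j = 0..3); remainder r = 78 - 25j is made from {1,2} in ⌊r/2⌋+1 ways. r = 78, 53, 28, 3 → 40 + 27 + 15 + 2 = 84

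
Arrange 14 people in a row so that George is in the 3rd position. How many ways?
Fix one position: (14-1)! = 6227020800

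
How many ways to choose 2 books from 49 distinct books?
C(49,2) = 49!/(2!×47!) = 1176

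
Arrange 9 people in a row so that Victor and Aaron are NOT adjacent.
Total - adjacent = 9! - (9-1)!×2 = 362880 - 80640 = 282240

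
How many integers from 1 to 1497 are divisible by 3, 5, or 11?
⌊1497/3⌋+⌊1497/5⌋+⌊1497/11⌋ - ⌊1497/15⌋-⌊1497/33⌋-⌊1497/55⌋ + ⌊1497/165⌋ = 499+299+136 - 99-45-27 + 9 = 772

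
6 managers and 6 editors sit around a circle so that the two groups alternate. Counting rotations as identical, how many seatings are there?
Fix one of the managers: (6-1)! ways for the remaining managers, × 6! ways for the editors = 120 × 720 = 86400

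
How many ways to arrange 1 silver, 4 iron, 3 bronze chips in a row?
8! / (1! × 4! × 3!) = 280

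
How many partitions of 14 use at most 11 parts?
By conjugation, equals partitions of 14 into parts ≤ 11. Let r_j(i) = number of partitions of i into parts ≤ j, for i = 0..14. r_1(i) = 1 for all i; r_j(i) = r_{j-1}(i) + r_j(i-j). Rows j = 2..11: ≤2: 1 1 2 2 3 3 4 4 5 5 6 6 7 7 8; ≤3: 1 1 2 3 4 5 7 8 10 12 14 16 19 21 24; ≤4: 1 1 2 3 5 6 9 11 15 18 23 27 34 39 47; ≤5: 1 1 2 3 5 7 10 13 18 23 30 37 47 57 70; ≤6: 1 1 2 3 5 7 11 14 20 26 35 44 58 71 90; ≤7: 1 1 2 3 5 7 11 15 21 28 38 49 65 82 105; ≤8: 1 1 2 3 5 7 11 15 22 29 40 52 70 89 116; ≤9: 1 1 2 3 5 7 11 15 22 30 41 54 73 94 123; ≤10: 1 1 2 3 5 7 11 15 22 30 42 55 75 97 128; ≤11: 1 1 2 3 5 7 11 15 22 30 42 56 76 99 131. r_11(14) = 131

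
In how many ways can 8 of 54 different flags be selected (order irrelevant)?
C(54,8) = 54!/(8!×46!) = 1040465790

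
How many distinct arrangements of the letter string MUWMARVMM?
9! / (1! × 1! × 1! × 1! × 1! × 4!) = 15120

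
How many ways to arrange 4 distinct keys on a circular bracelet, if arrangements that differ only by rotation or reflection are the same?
(4-1)!/2 = 6/2 = 3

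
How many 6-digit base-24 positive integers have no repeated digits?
First digit: 23 choices (nonzero). Then descending: 23 × 23 × 22 × 21 × 20 × 19 = 92871240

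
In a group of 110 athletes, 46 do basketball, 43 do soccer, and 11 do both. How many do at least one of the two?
|A∪B| = |A| + |B| - |A∩B| = 46 + 43 - 11 = 78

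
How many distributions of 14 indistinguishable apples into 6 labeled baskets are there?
C(14+6-1, 6-1) = C(19, 5) = 11628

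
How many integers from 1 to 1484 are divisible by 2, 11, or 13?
⌊1484/2⌋+⌊1484/11⌋+⌊1484/13⌋ - ⌊1484/22⌋-⌊1484/26⌋-⌊1484/143⌋ + ⌊1484/286⌋ = 742+134+114 - 67-57-10 + 5 = 861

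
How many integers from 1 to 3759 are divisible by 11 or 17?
⌊3759/11⌋ + ⌊3759/17⌋ - ⌊3759/187⌋ = 341 + 221 - 20 = 542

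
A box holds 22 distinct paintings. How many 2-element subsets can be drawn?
C(22,2) = 22!/(2!×20!) = 231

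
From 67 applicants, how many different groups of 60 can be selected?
C(67,60) = 67!/(60!×7!) = 869648208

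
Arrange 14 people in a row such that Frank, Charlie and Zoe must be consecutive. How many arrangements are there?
Treat the 3 as one block: (14-3+1)! × 3! = 479001600 × 6 = 2874009600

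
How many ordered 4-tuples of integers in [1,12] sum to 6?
Coefficient of x^6 in (x + x² + ... + x^12)^4. By inclusion-exclusion on dice exceeding 12: Σ_j (-1)^j C(4,j)·C(6-1-12j, 3) = C(4,0)·C(5,3) = 1·10 = 10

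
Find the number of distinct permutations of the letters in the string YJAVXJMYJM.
10! / (1! × 2! × 3! × 1! × 2! × 1!) = 151200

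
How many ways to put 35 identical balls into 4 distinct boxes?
C(35+4-1, 4-1) = C(38, 3) = 8436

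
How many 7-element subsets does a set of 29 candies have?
C(29,7) = 29!/(7!×22!) = 1560780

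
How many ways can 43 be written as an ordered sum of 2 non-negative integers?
C(43+2-1, 2-1) = C(44, 1) = 44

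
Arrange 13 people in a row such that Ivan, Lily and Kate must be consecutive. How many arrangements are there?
Treat the 3 as one block: (13-3+1)! × 3! = 39916800 × 6 = 239500800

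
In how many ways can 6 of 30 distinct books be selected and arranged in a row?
P(30,6) = 30!/(30-6)! = 427518000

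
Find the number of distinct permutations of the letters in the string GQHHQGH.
7! / (3! × 2! × 2!) = 210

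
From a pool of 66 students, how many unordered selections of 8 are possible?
C(66,8) = 66!/(8!×58!) = 5743572120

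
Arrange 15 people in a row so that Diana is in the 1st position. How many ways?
Fix one position: (15-1)! = 87178291200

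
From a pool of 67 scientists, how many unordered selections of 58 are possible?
C(67,58) = 67!/(58!×9!) = 42757703560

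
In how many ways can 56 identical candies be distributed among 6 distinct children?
C(56+6-1, 6-1) = C(61, 5) = 5949147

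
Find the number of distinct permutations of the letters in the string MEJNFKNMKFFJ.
12! / (3! × 2! × 2! × 2! × 2! × 1!) = 4989600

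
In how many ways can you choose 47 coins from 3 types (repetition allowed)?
C(47+3-1, 3-1) = C(49, 2) = 1176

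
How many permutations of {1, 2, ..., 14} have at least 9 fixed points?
Exactly j fixed points: C(14,j)·!(14-j); sum over j ≥ 9 (derangement numbers via !m = (m-1)·(!(m-1) + !(m-2)): !0..!5 = 1, 0, 1, 2, 9, 44). Σ_{j=9}^{14} C(14,j)·!(14-j) = C(14,9)·!5 + C(14,10)·!4 + C(14,11)·!3 + C(14,12)·!2 + C(14,13)·!1 + C(14,14)·!0 = 2002·44 + 1001·9 + 364·2 + 91·1 + 14·0 + 1·1 = 97917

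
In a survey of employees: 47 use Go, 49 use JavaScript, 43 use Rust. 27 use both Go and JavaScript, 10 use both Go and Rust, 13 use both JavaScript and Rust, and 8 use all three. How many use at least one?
|A∪B∪C| = 47+49+43-27-10-13+8 = 97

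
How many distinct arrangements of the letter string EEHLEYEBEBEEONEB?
16! / (1! × 1! × 3! × 1! × 1! × 1! × 8!) = 86486400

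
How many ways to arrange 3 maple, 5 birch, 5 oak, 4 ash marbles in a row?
17! / (3! × 5! × 5! × 4!) = 171531360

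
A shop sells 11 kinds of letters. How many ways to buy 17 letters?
C(17+11-1, 11-1) = C(27, 10) = 8436285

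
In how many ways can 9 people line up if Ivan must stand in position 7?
Fix one position: (9-1)! = 40320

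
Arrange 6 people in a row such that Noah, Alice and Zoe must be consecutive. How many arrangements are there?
Treat the 3 as one block: (6-3+1)! × 3! = 24 × 6 = 144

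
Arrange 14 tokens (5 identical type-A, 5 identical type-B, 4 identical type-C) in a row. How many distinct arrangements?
14! / (5! × 5! × 4!) = 252252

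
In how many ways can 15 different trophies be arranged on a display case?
15! = 1307674368000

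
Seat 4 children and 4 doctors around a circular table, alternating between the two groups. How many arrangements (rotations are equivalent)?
Fix one of the children: (4-1)! ways for the remaining children, × 4! ways for the doctors = 6 × 24 = 144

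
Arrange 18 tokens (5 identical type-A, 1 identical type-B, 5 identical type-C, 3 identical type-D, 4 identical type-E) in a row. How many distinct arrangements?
18! / (5! × 1! × 5! × 3! × 4!) = 3087564480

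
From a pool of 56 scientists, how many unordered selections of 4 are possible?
C(56,4) = 56!/(4!×52!) = 367290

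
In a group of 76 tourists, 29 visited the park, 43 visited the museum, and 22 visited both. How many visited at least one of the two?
|A∪B| = |A| + |B| - |A∩B| = 29 + 43 - 22 = 50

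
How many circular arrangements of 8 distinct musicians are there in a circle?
Circular: fix one position, arrange the rest. (8-1)! = 5040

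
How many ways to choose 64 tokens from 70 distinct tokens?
C(70,64) = 70!/(64!×6!) = 131115985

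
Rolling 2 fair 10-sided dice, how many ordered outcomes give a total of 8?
Coefficient of x^8 in (x + x² + ... + x^10)^2. By inclusion-exclusion on dice exceeding 10: Σ_j (-1)^j C(2,j)·C(8-1-10j, 1) = C(2,0)·C(7,1) = 1·7 = 7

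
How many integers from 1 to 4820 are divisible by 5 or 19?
⌊4820/5⌋ + ⌊4820/19⌋ - ⌊4820/95⌋ = 964 + 253 - 50 = 1167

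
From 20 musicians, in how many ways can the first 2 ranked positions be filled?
P(20,2) = 20!/(20-2)! = 380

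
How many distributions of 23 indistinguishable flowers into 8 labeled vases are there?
C(23+8-1, 8-1) = C(30, 7) = 2035800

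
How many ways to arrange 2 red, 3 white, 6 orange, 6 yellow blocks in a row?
17! / (2! × 3! × 6! × 6!) = 57177120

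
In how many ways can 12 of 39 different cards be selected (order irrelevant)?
C(39,12) = 39!/(12!×27!) = 3910797436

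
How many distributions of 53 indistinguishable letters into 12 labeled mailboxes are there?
C(53+12-1, 12-1) = C(64, 11) = 743595781824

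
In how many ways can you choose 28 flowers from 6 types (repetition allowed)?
C(28+6-1, 6-1) = C(33, 5) = 237336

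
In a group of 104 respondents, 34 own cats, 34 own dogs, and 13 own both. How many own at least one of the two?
|A∪B| = |A| + |B| - |A∩B| = 34 + 34 - 13 = 55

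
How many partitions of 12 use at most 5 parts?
By conjugation, equals partitions of 12 into parts ≤ 5. Let r_j(i) = number of partitions of i into parts ≤ j, for i = 0..12. r_1(i) = 1 for all i; r_j(i) = r_{j-1}(i) + r_j(i-j). Rows j = 2..5: ≤2: 1 1 2 2 3 3 4 4 5 5 6 6 7; ≤3: 1 1 2 3 4 5 7 8 10 12 14 16 19; ≤4: 1 1 2 3 5 6 9 11 15 18 23 27 34; ≤5: 1 1 2 3 5 7 10 13 18 23 30 37 47. r_5(12) = 47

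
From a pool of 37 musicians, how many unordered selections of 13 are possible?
C(37,13) = 37!/(13!×24!) = 3562467300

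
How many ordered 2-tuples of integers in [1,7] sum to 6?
Coefficient of x^6 in (x + x² + ... + x^7)^2. By inclusion-exclusion on dice exceeding 7: Σ_j (-1)^j C(2,j)·C(6-1-7j, 1) = C(2,0)·C(5,1) = 1·5 = 5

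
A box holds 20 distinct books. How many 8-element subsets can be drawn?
C(20,8) = 20!/(8!×12!) = 125970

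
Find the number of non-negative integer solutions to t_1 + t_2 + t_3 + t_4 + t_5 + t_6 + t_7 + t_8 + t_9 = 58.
C(58+9-1, 9-1) = C(66, 8) = 5743572120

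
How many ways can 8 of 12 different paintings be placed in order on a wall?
P(12,8) = 12!/(12-8)! = 19958400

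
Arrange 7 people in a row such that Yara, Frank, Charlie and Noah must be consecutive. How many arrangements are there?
Treat the 4 as one block: (7-4+1)! × 4! = 24 × 24 = 576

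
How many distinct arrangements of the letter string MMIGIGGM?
8! / (2! × 3! × 3!) = 560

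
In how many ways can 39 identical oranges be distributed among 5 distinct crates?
C(39+5-1, 5-1) = C(43, 4) = 123410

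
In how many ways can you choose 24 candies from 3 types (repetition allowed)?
C(24+3-1, 3-1) = C(26, 2) = 325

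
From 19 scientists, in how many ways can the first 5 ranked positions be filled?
P(19,5) = 19!/(19-5)! = 1395360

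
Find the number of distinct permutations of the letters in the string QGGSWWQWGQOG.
12! / (1! × 3! × 4! × 1! × 3!) = 554400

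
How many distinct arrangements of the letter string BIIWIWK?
7! / (1! × 3! × 2! × 1!) = 420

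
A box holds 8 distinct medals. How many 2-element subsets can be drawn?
C(8,2) = 8!/(2!×6!) = 28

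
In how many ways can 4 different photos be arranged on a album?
4! = 24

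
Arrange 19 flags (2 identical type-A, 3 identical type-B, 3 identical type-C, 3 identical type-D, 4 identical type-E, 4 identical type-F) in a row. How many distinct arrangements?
19! / (2! × 3! × 3! × 3! × 4! × 4!) = 488864376000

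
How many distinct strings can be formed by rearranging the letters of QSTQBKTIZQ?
10! / (1! × 1! × 1! × 3! × 2! × 1! × 1!) = 302400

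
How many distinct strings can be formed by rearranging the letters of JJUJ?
4! / (1! × 3!) = 4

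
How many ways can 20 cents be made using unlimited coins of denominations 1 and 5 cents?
Coefficient of x^20 in 1/(1-x^1) · 1/(1-x^5). Use j coins of 5 for j = 0..⌊20/5⌋ = 4, the rest in 1s: 4 + 1 = 5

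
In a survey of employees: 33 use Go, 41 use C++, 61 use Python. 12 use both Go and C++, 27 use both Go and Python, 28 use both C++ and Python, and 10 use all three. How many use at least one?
|A∪B∪C| = 33+41+61-12-27-28+10 = 78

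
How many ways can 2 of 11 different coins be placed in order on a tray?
P(11,2) = 11!/(11-2)! = 110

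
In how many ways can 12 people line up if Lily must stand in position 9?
Fix one position: (12-1)! = 39916800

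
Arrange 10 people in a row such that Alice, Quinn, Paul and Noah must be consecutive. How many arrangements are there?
Treat the 4 as one block: (10-4+1)! × 4! = 5040 × 24 = 120960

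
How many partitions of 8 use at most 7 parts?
By conjugation, equals partitions of 8 into parts ≤ 7. Let r_j(i) = number of partitions of i into parts ≤ j, for i = 0..8. r_1(i) = 1 for all i; r_j(i) = r_{j-1}(i) + r_j(i-j). Rows j = 2..7: ≤2: 1 1 2 2 3 3 4 4 5; ≤3: 1 1 2 3 4 5 7 8 10; ≤4: 1 1 2 3 5 6 9 11 15; ≤5: 1 1 2 3 5 7 10 13 18; ≤6: 1 1 2 3 5 7 11 14 20; ≤7: 1 1 2 3 5 7 11 15 21. r_7(8) = 21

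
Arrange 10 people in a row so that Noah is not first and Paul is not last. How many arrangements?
By inclusion-exclusion: 10! - 2×(10-1)! + (10-2)! = 3628800 - 725760 + 40320 = 2943360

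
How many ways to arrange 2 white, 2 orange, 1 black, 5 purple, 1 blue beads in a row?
11! / (2! × 2! × 1! × 5! × 1!) = 83160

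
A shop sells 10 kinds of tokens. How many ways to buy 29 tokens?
C(29+10-1, 10-1) = C(38, 9) = 163011640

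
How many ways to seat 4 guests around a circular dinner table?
Circular: fix one position, arrange the rest. (4-1)! = 6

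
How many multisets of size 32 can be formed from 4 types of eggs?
C(32+4-1, 4-1) = C(35, 3) = 6545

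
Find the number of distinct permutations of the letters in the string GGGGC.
5! / (4! × 1!) = 5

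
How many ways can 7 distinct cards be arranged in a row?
7! = 5040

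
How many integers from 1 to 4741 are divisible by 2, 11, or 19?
⌊4741/2⌋+⌊4741/11⌋+⌊4741/19⌋ - ⌊4741/22⌋-⌊4741/38⌋-⌊4741/209⌋ + ⌊4741/418⌋ = 2370+431+249 - 215-124-22 + 11 = 2700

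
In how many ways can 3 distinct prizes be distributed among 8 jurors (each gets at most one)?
P(8,3) = 8!/(8-3)! = 336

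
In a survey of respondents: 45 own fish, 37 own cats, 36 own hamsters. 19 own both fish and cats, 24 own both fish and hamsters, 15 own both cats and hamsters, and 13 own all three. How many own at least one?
|A∪B∪C| = 45+37+36-19-24-15+13 = 73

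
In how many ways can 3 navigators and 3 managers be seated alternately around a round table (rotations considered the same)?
Fix one of the navigators: (3-1)! ways for the remaining navigators, × 3! ways for the managers = 2 × 6 = 12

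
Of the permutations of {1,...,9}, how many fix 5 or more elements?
Exactly j fixed points: C(9,j)·!(9-j); sum over j ≥ 5 (derangement numbers via !m = (m-1)·(!(m-1) + !(m-2)): !0..!4 = 1, 0, 1, 2, 9). Σ_{j=5}^{9} C(9,j)·!(9-j) = C(9,5)·!4 + C(9,6)·!3 + C(9,7)·!2 + C(9,8)·!1 + C(9,9)·!0 = 126·9 + 84·2 + 36·1 + 9·0 + 1·1 = 1339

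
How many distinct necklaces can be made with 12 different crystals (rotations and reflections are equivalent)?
(12-1)!/2 = 39916800/2 = 19958400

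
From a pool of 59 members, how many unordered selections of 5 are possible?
C(59,5) = 59!/(5!×54!) = 5006386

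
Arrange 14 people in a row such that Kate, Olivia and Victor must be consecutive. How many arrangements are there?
Treat the 3 as one block: (14-3+1)! × 3! = 479001600 × 6 = 2874009600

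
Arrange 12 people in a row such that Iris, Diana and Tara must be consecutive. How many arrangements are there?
Treat the 3 as one block: (12-3+1)! × 3! = 3628800 × 6 = 21772800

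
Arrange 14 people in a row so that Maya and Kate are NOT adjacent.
Total - adjacent = 14! - (14-1)!×2 = 87178291200 - 12454041600 = 74724249600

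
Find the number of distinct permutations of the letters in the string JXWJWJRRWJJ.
11! / (3! × 5! × 2! × 1!) = 27720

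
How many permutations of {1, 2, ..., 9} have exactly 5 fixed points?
Choose the 5 fixed points C(9,5) = 126, derange the rest: !4 = Σ_{j=0}^{4} (-1)^j·4!/j! = 24 - 24 + 12 - 4 + 1 = 9. Product = 126 × 9 = 1134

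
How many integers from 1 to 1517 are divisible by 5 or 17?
⌊1517/5⌋ + ⌊1517/17⌋ - ⌊1517/85⌋ = 303 + 89 - 17 = 375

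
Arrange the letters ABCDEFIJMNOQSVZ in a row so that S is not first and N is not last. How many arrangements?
By inclusion-exclusion: 15! - 2×(15-1)! + (15-2)! = 1307674368000 - 174356582400 + 6227020800 = 1139544806400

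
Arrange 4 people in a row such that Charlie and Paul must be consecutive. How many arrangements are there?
Treat the 2 as one block: (4-2+1)! × 2! = 6 × 2 = 12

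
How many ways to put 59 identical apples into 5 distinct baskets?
C(59+5-1, 5-1) = C(63, 4) = 595665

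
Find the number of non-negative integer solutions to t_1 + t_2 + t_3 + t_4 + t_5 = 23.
C(23+5-1, 5-1) = C(27, 4) = 17550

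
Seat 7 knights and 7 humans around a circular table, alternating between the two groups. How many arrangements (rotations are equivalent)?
Fix one of the knights: (7-1)! ways for the remaining knights, × 7! ways for the humans = 720 × 5040 = 3628800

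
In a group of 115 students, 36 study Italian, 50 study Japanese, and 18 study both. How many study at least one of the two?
|A∪B| = |A| + |B| - |A∩B| = 36 + 50 - 18 = 68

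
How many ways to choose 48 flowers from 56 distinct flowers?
C(56,48) = 56!/(48!×8!) = 1420494075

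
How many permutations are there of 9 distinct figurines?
9! = 362880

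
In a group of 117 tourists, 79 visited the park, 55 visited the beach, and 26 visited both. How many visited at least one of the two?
|A∪B| = |A| + |B| - |A∩B| = 79 + 55 - 26 = 108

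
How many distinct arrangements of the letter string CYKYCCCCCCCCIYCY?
16! / (1! × 1! × 4! × 10!) = 240240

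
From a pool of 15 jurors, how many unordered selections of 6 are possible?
C(15,6) = 15!/(6!×9!) = 5005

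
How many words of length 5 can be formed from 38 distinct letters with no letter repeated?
P(38,5) = 38!/(38-5)! = 60233040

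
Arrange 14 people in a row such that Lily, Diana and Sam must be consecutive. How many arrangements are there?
Treat the 3 as one block: (14-3+1)! × 3! = 479001600 × 6 = 2874009600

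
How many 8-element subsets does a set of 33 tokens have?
C(33,8) = 33!/(8!×25!) = 13884156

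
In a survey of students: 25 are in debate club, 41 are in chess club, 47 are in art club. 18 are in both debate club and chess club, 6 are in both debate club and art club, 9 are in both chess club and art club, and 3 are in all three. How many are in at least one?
|A∪B∪C| = 25+41+47-18-6-9+3 = 83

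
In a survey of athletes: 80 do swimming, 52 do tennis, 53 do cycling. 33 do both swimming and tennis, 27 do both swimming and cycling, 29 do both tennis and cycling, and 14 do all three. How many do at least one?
|A∪B∪C| = 80+52+53-33-27-29+14 = 110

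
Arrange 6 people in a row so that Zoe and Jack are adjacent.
Treat as block: (6-1)! × 2! = 120 × 2 = 240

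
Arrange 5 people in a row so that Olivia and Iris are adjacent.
Treat as block: (5-1)! × 2! = 24 × 2 = 48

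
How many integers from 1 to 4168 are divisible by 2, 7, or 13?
⌊4168/2⌋+⌊4168/7⌋+⌊4168/13⌋ - ⌊4168/14⌋-⌊4168/26⌋-⌊4168/91⌋ + ⌊4168/182⌋ = 2084+595+320 - 297-160-45 + 22 = 2519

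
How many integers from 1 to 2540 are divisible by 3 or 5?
⌊2540/3⌋ + ⌊2540/5⌋ - ⌊2540/15⌋ = 846 + 508 - 169 = 1185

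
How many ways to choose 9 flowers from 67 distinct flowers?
C(67,9) = 67!/(9!×58!) = 42757703560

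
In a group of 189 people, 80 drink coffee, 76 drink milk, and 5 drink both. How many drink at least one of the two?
|A∪B| = |A| + |B| - |A∩B| = 80 + 76 - 5 = 151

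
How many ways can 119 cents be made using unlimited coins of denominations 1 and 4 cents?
Coefficient of x^119 in 1/(1-x^1) · 1/(1-x^4). Use j coins of 4 for j = 0..⌊119/4⌋ = 29, the rest in 1s: 29 + 1 = 30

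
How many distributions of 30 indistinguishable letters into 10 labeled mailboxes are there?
C(30+10-1, 10-1) = C(39, 9) = 211915132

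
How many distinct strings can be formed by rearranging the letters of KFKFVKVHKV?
10! / (4! × 1! × 3! × 2!) = 12600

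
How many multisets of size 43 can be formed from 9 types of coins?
C(43+9-1, 9-1) = C(51, 8) = 636763050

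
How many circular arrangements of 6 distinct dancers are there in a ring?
Circular: fix one position, arrange the rest. (6-1)! = 120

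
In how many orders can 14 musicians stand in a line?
14! = 87178291200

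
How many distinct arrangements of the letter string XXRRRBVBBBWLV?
13! / (4! × 1! × 3! × 2! × 2! × 1!) = 10810800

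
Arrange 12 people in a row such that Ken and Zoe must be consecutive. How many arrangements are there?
Treat the 2 as one block: (12-2+1)! × 2! = 39916800 × 2 = 79833600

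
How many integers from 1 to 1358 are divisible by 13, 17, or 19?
⌊1358/13⌋+⌊1358/17⌋+⌊1358/19⌋ - ⌊1358/221⌋-⌊1358/247⌋-⌊1358/323⌋ + ⌊1358/4199⌋ = 104+79+71 - 6-5-4 + 0 = 239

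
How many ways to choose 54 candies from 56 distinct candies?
C(56,54) = 56!/(54!×2!) = 1540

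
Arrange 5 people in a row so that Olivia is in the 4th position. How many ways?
Fix one position: (5-1)! = 24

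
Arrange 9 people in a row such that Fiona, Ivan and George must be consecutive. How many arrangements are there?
Treat the 3 as one block: (9-3+1)! × 3! = 5040 × 6 = 30240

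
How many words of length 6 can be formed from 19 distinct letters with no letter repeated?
P(19,6) = 19!/(19-6)! = 19535040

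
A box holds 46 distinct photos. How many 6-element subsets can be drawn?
C(46,6) = 46!/(6!×40!) = 9366819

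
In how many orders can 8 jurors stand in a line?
8! = 40320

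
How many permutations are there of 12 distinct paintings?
12! = 479001600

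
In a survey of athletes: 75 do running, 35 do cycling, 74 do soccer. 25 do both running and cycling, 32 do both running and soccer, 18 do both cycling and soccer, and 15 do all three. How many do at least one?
|A∪B∪C| = 75+35+74-25-32-18+15 = 124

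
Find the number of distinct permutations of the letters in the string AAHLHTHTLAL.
11! / (3! × 2! × 3! × 3!) = 92400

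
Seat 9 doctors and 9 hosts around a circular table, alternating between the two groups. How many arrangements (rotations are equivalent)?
Fix one of the doctors: (9-1)! ways for the remaining doctors, × 9! ways for the hosts = 40320 × 362880 = 14631321600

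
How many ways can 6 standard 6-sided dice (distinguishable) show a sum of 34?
Coefficient of x^34 in (x + x² + ... + x^6)^6. By inclusion-exclusion on dice exceeding 6: Σ_j (-1)^j C(6,j)·C(34-1-6j, 5) = C(6,0)·C(33,5) - C(6,1)·C(27,5) + C(6,2)·C(21,5) - C(6,3)·C(15,5) + C(6,4)·C(9,5) = 1·237336 - 6·80730 + 15·20349 - 20·3003 + 15·126 = 21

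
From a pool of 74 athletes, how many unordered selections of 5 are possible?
C(74,5) = 74!/(5!×69!) = 16108764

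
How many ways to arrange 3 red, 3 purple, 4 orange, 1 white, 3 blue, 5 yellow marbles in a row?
19! / (3! × 3! × 4! × 1! × 3! × 5!) = 195545750400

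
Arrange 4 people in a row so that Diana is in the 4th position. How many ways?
Fix one position: (4-1)! = 6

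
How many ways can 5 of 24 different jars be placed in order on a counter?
P(24,5) = 24!/(24-5)! = 5100480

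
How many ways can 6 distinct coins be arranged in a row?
6! = 720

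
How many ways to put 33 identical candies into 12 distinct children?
C(33+12-1, 12-1) = C(44, 11) = 7669339132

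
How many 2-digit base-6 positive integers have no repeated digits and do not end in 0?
Last digit: 5 nonzero choices. First digit: 4 (nonzero, ≠last). Middle 0: P(4,0) = 1. Total = 20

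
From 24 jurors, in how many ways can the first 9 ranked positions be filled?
P(24,9) = 24!/(24-9)! = 474467051520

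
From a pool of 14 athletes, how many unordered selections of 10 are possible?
C(14,10) = 14!/(10!×4!) = 1001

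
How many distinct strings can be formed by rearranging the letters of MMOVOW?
6! / (2! × 1! × 2! × 1!) = 180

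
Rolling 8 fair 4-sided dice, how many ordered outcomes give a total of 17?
Coefficient of x^17 in (x + x² + ... + x^4)^8. By inclusion-exclusion on dice exceeding 4: Σ_j (-1)^j C(8,j)·C(17-1-4j, 7) = C(8,0)·C(16,7) - C(8,1)·C(12,7) + C(8,2)·C(8,7) = 1·11440 - 8·792 + 28·8 = 5328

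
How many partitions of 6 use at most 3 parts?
By conjugation, equals partitions of 6 into parts ≤ 3. Let r_j(i) = number of partitions of i into parts ≤ j, for i = 0..6. r_1(i) = 1 for all i; r_j(i) = r_{j-1}(i) + r_j(i-j). Rows j = 2..3: ≤2: 1 1 2 2 3 3 4; ≤3: 1 1 2 3 4 5 7. r_3(6) = 7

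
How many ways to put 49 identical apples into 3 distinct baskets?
C(49+3-1, 3-1) = C(51, 2) = 1275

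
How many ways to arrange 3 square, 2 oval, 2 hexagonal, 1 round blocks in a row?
8! / (3! × 2! × 2! × 1!) = 1680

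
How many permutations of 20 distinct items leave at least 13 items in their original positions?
Exactly j fixed points: C(20,j)·!(20-j); sum over j ≥ 13 (derangement numbers via !m = (m-1)·(!(m-1) + !(m-2)): !0..!7 = 1, 0, 1, 2, 9, 44, 265, 1854). Σ_{j=13}^{20} C(20,j)·!(20-j) = C(20,13)·!7 + C(20,14)·!6 + C(20,15)·!5 + C(20,16)·!4 + C(20,17)·!3 + C(20,18)·!2 + C(20,19)·!1 + C(20,20)·!0 = 77520·1854 + 38760·265 + 15504·44 + 4845·9 + 1140·2 + 190·1 + 20·0 + 1·1 = 154721732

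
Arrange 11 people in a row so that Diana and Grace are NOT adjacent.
Total - adjacent = 11! - (11-1)!×2 = 39916800 - 7257600 = 32659200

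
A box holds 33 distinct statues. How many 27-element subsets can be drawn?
C(33,27) = 33!/(27!×6!) = 1107568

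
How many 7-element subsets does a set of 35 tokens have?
C(35,7) = 35!/(7!×28!) = 6724520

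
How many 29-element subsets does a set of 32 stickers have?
C(32,29) = 32!/(29!×3!) = 4960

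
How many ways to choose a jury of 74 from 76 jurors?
C(76,74) = 76!/(74!×2!) = 2850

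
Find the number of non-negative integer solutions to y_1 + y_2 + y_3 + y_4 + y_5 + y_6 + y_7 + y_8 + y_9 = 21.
C(21+9-1, 9-1) = C(29, 8) = 4292145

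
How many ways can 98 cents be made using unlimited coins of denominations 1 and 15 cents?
Coefficient of x^98 in 1/(1-x^1) · 1/(1-x^15). Use j coins of 15 for j = 0..⌊98/15⌋ = 6, the rest in 1s: 6 + 1 = 7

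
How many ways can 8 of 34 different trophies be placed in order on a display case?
P(34,8) = 34!/(34-8)! = 732058145280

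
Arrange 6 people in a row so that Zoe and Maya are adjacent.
Treat as block: (6-1)! × 2! = 120 × 2 = 240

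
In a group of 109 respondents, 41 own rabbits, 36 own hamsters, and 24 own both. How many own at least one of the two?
|A∪B| = |A| + |B| - |A∩B| = 41 + 36 - 24 = 53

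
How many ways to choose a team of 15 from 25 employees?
C(25,15) = 25!/(15!×10!) = 3268760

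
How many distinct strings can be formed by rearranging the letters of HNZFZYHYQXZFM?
13! / (3! × 2! × 1! × 1! × 1! × 1! × 2! × 2!) = 129729600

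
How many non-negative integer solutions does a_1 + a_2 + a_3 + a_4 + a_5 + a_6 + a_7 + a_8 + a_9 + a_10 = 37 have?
C(37+10-1, 10-1) = C(46, 9) = 1101716330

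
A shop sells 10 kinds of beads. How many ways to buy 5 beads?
C(5+10-1, 10-1) = C(14, 9) = 2002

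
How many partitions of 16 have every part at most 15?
Let r_j(i) = number of partitions of i into parts ≤ j, for i = 0..16. r_1(i) = 1 for all i; r_j(i) = r_{j-1}(i) + r_j(i-j). Rows j = 2..15: ≤2: 1 1 2 2 3 3 4 4 5 5 6 6 7 7 8 8 9; ≤3: 1 1 2 3 4 5 7 8 10 12 14 16 19 21 24 27 30; ≤4: 1 1 2 3 5 6 9 11 15 18 23 27 34 39 47 54 64; ≤5: 1 1 2 3 5 7 10 13 18 23 30 37 47 57 70 84 101; ≤6: 1 1 2 3 5 7 11 14 20 26 35 44 58 71 90 110 136; ≤7: 1 1 2 3 5 7 11 15 21 28 38 49 65 82 105 131 164; ≤8: 1 1 2 3 5 7 11 15 22 29 40 52 70 89 116 146 186; ≤9: 1 1 2 3 5 7 11 15 22 30 41 54 73 94 123 157 201; ≤10: 1 1 2 3 5 7 11 15 22 30 42 55 75 97 128 164 212; ≤11: 1 1 2 3 5 7 11 15 22 30 42 56 76 99 131 169 219; ≤12: 1 1 2 3 5 7 11 15 22 30 42 56 77 100 133 172 224; ≤13: 1 1 2 3 5 7 11 15 22 30 42 56 77 101 134 174 227; ≤14: 1 1 2 3 5 7 11 15 22 30 42 56 77 101 135 175 229; ≤15: 1 1 2 3 5 7 11 15 22 30 42 56 77 101 135 176 230. r_15(16) = 230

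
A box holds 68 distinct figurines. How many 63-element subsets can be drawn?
C(68,63) = 68!/(63!×5!) = 10424128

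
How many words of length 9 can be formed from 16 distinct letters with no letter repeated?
P(16,9) = 16!/(16-9)! = 4151347200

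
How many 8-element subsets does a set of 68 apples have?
C(68,8) = 68!/(8!×60!) = 7392009768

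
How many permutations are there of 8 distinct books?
8! = 40320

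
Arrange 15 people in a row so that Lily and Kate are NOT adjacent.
Total - adjacent = 15! - (15-1)!×2 = 1307674368000 - 174356582400 = 1133317785600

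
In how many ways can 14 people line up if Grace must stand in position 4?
Fix one position: (14-1)! = 6227020800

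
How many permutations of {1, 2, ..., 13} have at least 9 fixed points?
Exactly j fixed points: C(13,j)·!(13-j); sum over j ≥ 9 (derangement numbers via !m = (m-1)·(!(m-1) + !(m-2)): !0..!4 = 1, 0, 1, 2, 9). Σ_{j=9}^{13} C(13,j)·!(13-j) = C(13,9)·!4 + C(13,10)·!3 + C(13,11)·!2 + C(13,12)·!1 + C(13,13)·!0 = 715·9 + 286·2 + 78·1 + 13·0 + 1·1 = 7086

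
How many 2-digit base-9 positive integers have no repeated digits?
First digit: 8 choices (nonzero). Then descending: 8 × 8 = 64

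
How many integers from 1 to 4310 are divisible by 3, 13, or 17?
⌊4310/3⌋+⌊4310/13⌋+⌊4310/17⌋ - ⌊4310/39⌋-⌊4310/51⌋-⌊4310/221⌋ + ⌊4310/663⌋ = 1436+331+253 - 110-84-19 + 6 = 1813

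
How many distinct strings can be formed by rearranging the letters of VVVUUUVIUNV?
11! / (5! × 4! × 1! × 1!) = 13860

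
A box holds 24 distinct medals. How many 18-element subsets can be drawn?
C(24,18) = 24!/(18!×6!) = 134596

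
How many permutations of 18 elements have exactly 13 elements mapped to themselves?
Choose the 13 fixed points C(18,13) = 8568, derange the rest: !5 = Σ_{j=0}^{5} (-1)^j·5!/j! = 120 - 120 + 60 - 20 + 5 - 1 = 44. Product = 8568 × 44 = 376992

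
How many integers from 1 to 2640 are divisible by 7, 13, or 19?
⌊2640/7⌋+⌊2640/13⌋+⌊2640/19⌋ - ⌊2640/91⌋-⌊2640/133⌋-⌊2640/247⌋ + ⌊2640/1729⌋ = 377+203+138 - 29-19-10 + 1 = 661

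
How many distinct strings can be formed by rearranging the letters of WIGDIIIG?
8! / (1! × 4! × 1! × 2!) = 840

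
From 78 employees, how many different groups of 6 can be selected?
C(78,6) = 78!/(6!×72!) = 256851595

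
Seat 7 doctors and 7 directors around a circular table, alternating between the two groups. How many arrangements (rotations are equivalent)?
Fix one of the doctors: (7-1)! ways for the remaining doctors, × 7! ways for the directors = 720 × 5040 = 3628800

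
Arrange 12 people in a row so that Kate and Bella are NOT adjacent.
Total - adjacent = 12! - (12-1)!×2 = 479001600 - 79833600 = 399168000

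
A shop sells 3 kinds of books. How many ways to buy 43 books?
C(43+3-1, 3-1) = C(45, 2) = 990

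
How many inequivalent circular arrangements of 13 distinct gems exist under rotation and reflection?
(13-1)!/2 = 479001600/2 = 239500800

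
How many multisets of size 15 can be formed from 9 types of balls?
C(15+9-1, 9-1) = C(23, 8) = 490314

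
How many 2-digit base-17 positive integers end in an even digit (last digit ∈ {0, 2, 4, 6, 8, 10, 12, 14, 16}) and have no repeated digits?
Last∈{0,2,4,6,8,10,12,14,16}. Last=0: 16. Last nonzero: 8×15×P(15,0) = 120. Total = 136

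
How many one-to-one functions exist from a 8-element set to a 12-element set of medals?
P(12,8) = 12!/(12-8)! = 19958400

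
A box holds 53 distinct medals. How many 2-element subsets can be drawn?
C(53,2) = 53!/(2!×51!) = 1378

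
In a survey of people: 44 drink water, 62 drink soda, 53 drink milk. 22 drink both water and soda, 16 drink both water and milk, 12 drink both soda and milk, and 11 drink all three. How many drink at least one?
|A∪B∪C| = 44+62+53-22-16-12+11 = 120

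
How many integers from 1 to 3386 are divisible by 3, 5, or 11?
⌊3386/3⌋+⌊3386/5⌋+⌊3386/11⌋ - ⌊3386/15⌋-⌊3386/33⌋-⌊3386/55⌋ + ⌊3386/165⌋ = 1128+677+307 - 225-102-61 + 20 = 1744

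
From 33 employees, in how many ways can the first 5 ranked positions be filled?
P(33,5) = 33!/(33-5)! = 28480320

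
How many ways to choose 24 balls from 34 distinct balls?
C(34,24) = 34!/(24!×10!) = 131128140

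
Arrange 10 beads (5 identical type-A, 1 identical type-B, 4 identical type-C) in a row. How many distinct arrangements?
10! / (5! × 1! × 4!) = 1260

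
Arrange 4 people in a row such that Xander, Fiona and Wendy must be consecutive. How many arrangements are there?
Treat the 3 as one block: (4-3+1)! × 3! = 2 × 6 = 12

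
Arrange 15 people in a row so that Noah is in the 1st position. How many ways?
Fix one position: (15-1)! = 87178291200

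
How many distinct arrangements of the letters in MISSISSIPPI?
11! / (1! × 4! × 4! × 2!) = 34650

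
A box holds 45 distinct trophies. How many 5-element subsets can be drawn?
C(45,5) = 45!/(5!×40!) = 1221759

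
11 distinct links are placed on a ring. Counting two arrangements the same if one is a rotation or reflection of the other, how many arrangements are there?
(11-1)!/2 = 3628800/2 = 1814400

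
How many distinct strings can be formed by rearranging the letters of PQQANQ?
6! / (1! × 3! × 1! × 1!) = 120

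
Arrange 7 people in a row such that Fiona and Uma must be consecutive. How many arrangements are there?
Treat the 2 as one block: (7-2+1)! × 2! = 720 × 2 = 1440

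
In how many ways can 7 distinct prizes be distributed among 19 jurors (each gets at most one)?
P(19,7) = 19!/(19-7)! = 253955520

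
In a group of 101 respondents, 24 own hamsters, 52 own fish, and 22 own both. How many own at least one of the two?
|A∪B| = |A| + |B| - |A∩B| = 24 + 52 - 22 = 54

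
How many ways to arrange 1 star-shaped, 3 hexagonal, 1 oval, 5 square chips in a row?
10! / (1! × 3! × 1! × 5!) = 5040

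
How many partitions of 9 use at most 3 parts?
By conjugation, equals partitions of 9 into parts ≤ 3. Let r_j(i) = number of partitions of i into parts ≤ j, for i = 0..9. r_1(i) = 1 for all i; r_j(i) = r_{j-1}(i) + r_j(i-j). Rows j = 2..3: ≤2: 1 1 2 2 3 3 4 4 5 5; ≤3: 1 1 2 3 4 5 7 8 10 12. r_3(9) = 12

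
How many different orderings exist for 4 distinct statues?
4! = 24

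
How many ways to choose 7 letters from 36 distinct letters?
C(36,7) = 36!/(7!×29!) = 8347680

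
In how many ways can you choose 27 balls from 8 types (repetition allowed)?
C(27+8-1, 8-1) = C(34, 7) = 5379616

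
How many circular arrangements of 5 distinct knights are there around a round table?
Circular: fix one position, arrange the rest. (5-1)! = 24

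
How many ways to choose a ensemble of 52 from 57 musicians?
C(57,52) = 57!/(52!×5!) = 4187106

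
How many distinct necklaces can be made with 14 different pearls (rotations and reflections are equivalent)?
(14-1)!/2 = 6227020800/2 = 3113510400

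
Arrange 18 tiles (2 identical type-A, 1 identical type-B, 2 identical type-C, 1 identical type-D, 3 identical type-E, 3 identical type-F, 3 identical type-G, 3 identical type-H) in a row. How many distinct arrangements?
18! / (2! × 1! × 2! × 1! × 3! × 3! × 3! × 3!) = 1235025792000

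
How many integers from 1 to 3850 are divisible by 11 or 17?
⌊3850/11⌋ + ⌊3850/17⌋ - ⌊3850/187⌋ = 350 + 226 - 20 = 556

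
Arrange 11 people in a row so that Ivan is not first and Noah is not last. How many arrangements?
By inclusion-exclusion: 11! - 2×(11-1)! + (11-2)! = 39916800 - 7257600 + 362880 = 33022080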